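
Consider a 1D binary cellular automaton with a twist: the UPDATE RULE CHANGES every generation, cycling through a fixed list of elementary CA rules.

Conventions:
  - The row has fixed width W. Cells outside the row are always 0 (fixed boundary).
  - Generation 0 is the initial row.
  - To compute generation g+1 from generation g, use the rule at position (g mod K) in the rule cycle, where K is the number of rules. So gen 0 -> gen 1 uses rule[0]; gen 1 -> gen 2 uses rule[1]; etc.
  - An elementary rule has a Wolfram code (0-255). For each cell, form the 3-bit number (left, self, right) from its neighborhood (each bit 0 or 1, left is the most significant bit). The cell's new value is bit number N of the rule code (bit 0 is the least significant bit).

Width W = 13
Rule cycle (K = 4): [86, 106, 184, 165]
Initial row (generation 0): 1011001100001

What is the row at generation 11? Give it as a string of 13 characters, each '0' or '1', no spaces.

Answer: 0110110101001

Derivation:
Gen 0: 1011001100001
Gen 1 (rule 86): 1001110110011
Gen 2 (rule 106): 0011011110111
Gen 3 (rule 184): 0010111101110
Gen 4 (rule 165): 1011011010100
Gen 5 (rule 86): 1001001010110
Gen 6 (rule 106): 0010010101110
Gen 7 (rule 184): 0001001011101
Gen 8 (rule 165): 1101001101011
Gen 9 (rule 86): 0101110101001
Gen 10 (rule 106): 1011011010010
Gen 11 (rule 184): 0110110101001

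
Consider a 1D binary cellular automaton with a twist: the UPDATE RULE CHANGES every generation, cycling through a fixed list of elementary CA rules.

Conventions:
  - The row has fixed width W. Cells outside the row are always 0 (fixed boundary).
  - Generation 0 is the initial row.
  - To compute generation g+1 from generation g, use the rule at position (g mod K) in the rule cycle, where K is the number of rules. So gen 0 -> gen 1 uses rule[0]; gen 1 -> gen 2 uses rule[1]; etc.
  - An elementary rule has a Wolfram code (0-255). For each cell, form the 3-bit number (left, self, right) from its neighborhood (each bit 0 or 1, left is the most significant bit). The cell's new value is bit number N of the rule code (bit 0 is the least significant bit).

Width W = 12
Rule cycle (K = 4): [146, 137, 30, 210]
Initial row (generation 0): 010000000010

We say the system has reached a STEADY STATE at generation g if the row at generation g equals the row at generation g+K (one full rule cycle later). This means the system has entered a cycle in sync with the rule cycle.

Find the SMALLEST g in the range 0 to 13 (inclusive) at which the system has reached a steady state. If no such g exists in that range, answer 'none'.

Gen 0: 010000000010
Gen 1 (rule 146): 101000000101
Gen 2 (rule 137): 000011110000
Gen 3 (rule 30): 000110001000
Gen 4 (rule 210): 001011010100
Gen 5 (rule 146): 010000000010
Gen 6 (rule 137): 000111111000
Gen 7 (rule 30): 001100000100
Gen 8 (rule 210): 010110001010
Gen 9 (rule 146): 100001010001
Gen 10 (rule 137): 001100000100
Gen 11 (rule 30): 011010001110
Gen 12 (rule 210): 101001010111
Gen 13 (rule 146): 000110000010
Gen 14 (rule 137): 110100111000
Gen 15 (rule 30): 100111100100
Gen 16 (rule 210): 011011111010
Gen 17 (rule 146): 100001110001

Answer: none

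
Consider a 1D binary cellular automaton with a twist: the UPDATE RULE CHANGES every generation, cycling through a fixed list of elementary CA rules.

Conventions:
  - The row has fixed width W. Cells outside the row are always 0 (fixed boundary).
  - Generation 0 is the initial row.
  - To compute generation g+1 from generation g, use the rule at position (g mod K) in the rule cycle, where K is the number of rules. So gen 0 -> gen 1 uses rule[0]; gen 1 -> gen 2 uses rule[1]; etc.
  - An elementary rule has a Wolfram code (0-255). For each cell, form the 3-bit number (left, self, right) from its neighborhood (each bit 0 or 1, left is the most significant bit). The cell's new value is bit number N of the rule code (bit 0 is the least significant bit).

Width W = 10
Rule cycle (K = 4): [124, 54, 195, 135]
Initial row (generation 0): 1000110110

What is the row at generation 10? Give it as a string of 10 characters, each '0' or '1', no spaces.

Gen 0: 1000110110
Gen 1 (rule 124): 1100111111
Gen 2 (rule 54): 0011000000
Gen 3 (rule 195): 1101011111
Gen 4 (rule 135): 0001001110
Gen 5 (rule 124): 0001101011
Gen 6 (rule 54): 0010011100
Gen 7 (rule 195): 1100101101
Gen 8 (rule 135): 0001100001
Gen 9 (rule 124): 0001110001
Gen 10 (rule 54): 0010001011

Answer: 0010001011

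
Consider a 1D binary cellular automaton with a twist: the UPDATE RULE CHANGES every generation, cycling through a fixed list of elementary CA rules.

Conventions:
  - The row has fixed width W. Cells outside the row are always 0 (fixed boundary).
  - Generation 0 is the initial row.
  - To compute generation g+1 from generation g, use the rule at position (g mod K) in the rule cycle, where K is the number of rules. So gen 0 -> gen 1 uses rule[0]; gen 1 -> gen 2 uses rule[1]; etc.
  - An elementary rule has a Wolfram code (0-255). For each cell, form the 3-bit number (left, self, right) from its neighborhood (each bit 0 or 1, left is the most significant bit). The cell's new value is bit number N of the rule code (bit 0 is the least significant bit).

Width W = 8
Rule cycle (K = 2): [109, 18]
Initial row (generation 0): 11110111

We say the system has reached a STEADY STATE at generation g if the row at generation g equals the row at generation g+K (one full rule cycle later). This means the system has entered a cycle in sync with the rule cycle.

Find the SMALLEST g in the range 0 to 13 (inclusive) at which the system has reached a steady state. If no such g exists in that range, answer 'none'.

Gen 0: 11110111
Gen 1 (rule 109): 10011101
Gen 2 (rule 18): 01100000
Gen 3 (rule 109): 01101111
Gen 4 (rule 18): 10000000
Gen 5 (rule 109): 10111111
Gen 6 (rule 18): 00000000
Gen 7 (rule 109): 11111111
Gen 8 (rule 18): 00000000
Gen 9 (rule 109): 11111111
Gen 10 (rule 18): 00000000
Gen 11 (rule 109): 11111111
Gen 12 (rule 18): 00000000
Gen 13 (rule 109): 11111111
Gen 14 (rule 18): 00000000
Gen 15 (rule 109): 11111111

Answer: 6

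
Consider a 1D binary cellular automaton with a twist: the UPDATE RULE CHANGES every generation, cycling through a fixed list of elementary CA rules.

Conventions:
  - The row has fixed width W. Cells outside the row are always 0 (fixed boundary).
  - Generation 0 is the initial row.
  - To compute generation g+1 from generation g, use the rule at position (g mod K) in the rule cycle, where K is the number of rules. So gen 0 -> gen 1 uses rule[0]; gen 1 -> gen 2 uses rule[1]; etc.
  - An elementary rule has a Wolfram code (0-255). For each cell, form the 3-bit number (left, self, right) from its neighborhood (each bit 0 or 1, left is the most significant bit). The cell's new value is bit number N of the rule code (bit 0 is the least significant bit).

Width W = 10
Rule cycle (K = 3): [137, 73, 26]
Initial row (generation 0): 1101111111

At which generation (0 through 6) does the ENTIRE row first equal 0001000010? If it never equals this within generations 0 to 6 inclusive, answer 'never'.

Answer: 2

Derivation:
Gen 0: 1101111111
Gen 1 (rule 137): 1001111110
Gen 2 (rule 73): 0001000010
Gen 3 (rule 26): 0010100101
Gen 4 (rule 137): 1000000000
Gen 5 (rule 73): 0011111111
Gen 6 (rule 26): 0110000000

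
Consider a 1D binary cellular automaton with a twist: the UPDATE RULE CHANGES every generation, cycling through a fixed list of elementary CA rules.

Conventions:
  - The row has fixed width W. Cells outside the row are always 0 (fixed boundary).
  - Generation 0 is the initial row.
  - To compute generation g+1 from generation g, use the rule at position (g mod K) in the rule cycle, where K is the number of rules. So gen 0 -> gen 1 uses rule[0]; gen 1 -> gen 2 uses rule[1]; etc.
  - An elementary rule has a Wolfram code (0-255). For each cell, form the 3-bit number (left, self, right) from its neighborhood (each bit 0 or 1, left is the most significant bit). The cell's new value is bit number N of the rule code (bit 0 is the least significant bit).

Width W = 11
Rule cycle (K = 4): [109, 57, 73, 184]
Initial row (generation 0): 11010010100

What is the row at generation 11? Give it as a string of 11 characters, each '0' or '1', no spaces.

Gen 0: 11010010100
Gen 1 (rule 109): 11110011101
Gen 2 (rule 57): 10001010010
Gen 3 (rule 73): 00100000000
Gen 4 (rule 184): 00010000000
Gen 5 (rule 109): 11010111111
Gen 6 (rule 57): 10101100000
Gen 7 (rule 73): 00001101111
Gen 8 (rule 184): 00001011110
Gen 9 (rule 109): 11101110010
Gen 10 (rule 57): 10011001001
Gen 11 (rule 73): 00011000000

Answer: 00011000000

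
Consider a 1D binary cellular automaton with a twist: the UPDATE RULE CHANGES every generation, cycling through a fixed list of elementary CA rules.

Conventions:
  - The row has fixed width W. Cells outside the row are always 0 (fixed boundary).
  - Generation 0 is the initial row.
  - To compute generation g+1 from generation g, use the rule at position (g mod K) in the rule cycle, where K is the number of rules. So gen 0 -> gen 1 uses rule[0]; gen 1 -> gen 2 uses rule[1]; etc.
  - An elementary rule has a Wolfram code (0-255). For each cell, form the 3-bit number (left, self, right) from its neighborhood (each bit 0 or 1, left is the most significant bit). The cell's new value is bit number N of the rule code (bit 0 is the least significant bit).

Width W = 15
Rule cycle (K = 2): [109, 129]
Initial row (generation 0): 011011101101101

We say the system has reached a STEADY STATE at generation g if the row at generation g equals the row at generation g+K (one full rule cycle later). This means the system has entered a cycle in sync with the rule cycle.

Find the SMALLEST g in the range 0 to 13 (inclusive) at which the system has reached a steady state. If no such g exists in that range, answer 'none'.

Gen 0: 011011101101101
Gen 1 (rule 109): 011110111111111
Gen 2 (rule 129): 001100011111110
Gen 3 (rule 109): 101101010000010
Gen 4 (rule 129): 000000000111000
Gen 5 (rule 109): 111111110101011
Gen 6 (rule 129): 011111100000000
Gen 7 (rule 109): 010000101111111
Gen 8 (rule 129): 000110000111110
Gen 9 (rule 109): 110110110100010
Gen 10 (rule 129): 000000000001000
Gen 11 (rule 109): 111111111101011
Gen 12 (rule 129): 011111111000000
Gen 13 (rule 109): 010000001011111
Gen 14 (rule 129): 000111100001110
Gen 15 (rule 109): 110100101101010

Answer: none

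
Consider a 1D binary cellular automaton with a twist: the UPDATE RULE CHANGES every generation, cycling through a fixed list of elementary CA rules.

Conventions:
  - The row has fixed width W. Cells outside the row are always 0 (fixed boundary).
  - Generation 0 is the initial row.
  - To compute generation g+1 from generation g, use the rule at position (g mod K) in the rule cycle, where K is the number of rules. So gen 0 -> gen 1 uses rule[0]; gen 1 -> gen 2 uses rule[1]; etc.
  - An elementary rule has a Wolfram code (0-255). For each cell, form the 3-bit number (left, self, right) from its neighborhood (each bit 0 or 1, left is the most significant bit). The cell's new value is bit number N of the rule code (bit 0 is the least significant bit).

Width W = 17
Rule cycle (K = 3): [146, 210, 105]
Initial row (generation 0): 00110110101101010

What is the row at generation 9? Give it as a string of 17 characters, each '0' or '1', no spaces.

Answer: 00111010010010001

Derivation:
Gen 0: 00110110101101010
Gen 1 (rule 146): 01000000000000001
Gen 2 (rule 210): 10100000000000010
Gen 3 (rule 105): 01001111111111000
Gen 4 (rule 146): 10110111111110100
Gen 5 (rule 210): 00010011111110010
Gen 6 (rule 105): 11000010000010000
Gen 7 (rule 146): 00100101000101000
Gen 8 (rule 210): 01011000101000100
Gen 9 (rule 105): 00111010010010001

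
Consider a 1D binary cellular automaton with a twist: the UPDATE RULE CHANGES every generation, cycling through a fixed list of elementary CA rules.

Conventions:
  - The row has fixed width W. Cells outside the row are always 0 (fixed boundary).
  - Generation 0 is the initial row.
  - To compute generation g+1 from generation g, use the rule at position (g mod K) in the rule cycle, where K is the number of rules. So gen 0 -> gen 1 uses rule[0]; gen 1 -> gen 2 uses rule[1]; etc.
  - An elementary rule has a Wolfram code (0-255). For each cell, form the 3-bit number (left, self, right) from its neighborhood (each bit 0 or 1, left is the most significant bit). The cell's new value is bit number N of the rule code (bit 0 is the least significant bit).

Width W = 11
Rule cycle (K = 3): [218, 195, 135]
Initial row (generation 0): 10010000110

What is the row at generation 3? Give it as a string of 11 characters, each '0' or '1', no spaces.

Answer: 10101110010

Derivation:
Gen 0: 10010000110
Gen 1 (rule 218): 01101001111
Gen 2 (rule 195): 10100010111
Gen 3 (rule 135): 10101110010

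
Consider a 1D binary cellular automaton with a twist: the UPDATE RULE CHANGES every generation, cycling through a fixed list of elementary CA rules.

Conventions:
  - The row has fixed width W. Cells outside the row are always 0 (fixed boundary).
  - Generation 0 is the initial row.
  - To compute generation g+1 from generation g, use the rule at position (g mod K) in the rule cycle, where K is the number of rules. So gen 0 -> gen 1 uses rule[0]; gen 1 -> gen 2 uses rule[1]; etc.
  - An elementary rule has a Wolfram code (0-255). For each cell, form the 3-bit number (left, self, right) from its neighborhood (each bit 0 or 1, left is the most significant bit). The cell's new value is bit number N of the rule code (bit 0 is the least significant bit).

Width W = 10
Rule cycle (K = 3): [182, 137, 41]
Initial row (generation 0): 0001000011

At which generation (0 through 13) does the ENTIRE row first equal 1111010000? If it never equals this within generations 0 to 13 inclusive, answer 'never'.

Answer: 12

Derivation:
Gen 0: 0001000011
Gen 1 (rule 182): 0011100100
Gen 2 (rule 137): 1011000001
Gen 3 (rule 41): 0110011100
Gen 4 (rule 182): 1001101010
Gen 5 (rule 137): 0001000000
Gen 6 (rule 41): 1100011111
Gen 7 (rule 182): 0010101110
Gen 8 (rule 137): 1000001100
Gen 9 (rule 41): 0011101001
Gen 10 (rule 182): 0101011111
Gen 11 (rule 137): 0000011110
Gen 12 (rule 41): 1111010000
Gen 13 (rule 182): 0110111000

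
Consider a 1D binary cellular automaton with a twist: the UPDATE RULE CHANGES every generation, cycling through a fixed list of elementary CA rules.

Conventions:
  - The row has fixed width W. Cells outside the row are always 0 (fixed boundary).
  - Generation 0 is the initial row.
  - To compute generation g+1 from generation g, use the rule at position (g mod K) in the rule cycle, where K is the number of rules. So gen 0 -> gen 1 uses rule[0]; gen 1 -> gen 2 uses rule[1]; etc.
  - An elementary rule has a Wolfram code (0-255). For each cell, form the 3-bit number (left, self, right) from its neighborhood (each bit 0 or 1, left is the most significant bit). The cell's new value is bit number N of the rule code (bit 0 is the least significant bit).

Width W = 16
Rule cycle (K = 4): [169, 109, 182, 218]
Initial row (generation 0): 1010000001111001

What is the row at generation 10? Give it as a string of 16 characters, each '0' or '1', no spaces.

Gen 0: 1010000001111001
Gen 1 (rule 169): 0100111101110000
Gen 2 (rule 109): 0100100111010111
Gen 3 (rule 182): 1111111010111010
Gen 4 (rule 218): 1111111000111001
Gen 5 (rule 169): 1111110010110000
Gen 6 (rule 109): 1000010011110111
Gen 7 (rule 182): 1100111101101010
Gen 8 (rule 218): 1111111101100001
Gen 9 (rule 169): 1111111011001100
Gen 10 (rule 109): 1000001111001101

Answer: 1000001111001101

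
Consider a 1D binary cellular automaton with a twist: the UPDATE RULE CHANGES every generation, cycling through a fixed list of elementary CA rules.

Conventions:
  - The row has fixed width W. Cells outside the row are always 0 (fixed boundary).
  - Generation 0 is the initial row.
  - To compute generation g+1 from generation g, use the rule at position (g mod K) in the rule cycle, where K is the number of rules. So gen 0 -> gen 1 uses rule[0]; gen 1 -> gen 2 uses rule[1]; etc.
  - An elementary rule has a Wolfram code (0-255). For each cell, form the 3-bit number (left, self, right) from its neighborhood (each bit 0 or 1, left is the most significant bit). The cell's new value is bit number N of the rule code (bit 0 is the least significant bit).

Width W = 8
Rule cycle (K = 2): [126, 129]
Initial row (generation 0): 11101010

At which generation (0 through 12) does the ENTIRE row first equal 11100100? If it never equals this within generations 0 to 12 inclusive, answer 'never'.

Gen 0: 11101010
Gen 1 (rule 126): 10111111
Gen 2 (rule 129): 00011110
Gen 3 (rule 126): 00110011
Gen 4 (rule 129): 10000000
Gen 5 (rule 126): 11000000
Gen 6 (rule 129): 00011111
Gen 7 (rule 126): 00110001
Gen 8 (rule 129): 10000100
Gen 9 (rule 126): 11001110
Gen 10 (rule 129): 00000100
Gen 11 (rule 126): 00001110
Gen 12 (rule 129): 11100100

Answer: 12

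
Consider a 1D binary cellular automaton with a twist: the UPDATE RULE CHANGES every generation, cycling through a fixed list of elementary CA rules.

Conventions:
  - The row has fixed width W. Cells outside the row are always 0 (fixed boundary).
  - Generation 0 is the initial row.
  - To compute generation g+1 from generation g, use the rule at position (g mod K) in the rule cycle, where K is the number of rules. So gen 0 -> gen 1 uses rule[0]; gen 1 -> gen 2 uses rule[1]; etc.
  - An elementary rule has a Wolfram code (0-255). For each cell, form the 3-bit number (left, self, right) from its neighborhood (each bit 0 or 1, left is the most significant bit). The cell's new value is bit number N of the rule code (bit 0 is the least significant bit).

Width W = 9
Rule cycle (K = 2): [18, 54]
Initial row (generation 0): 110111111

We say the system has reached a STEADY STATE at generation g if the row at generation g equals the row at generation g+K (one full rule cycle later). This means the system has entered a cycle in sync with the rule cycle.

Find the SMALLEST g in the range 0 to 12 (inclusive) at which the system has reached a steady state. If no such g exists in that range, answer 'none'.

Answer: 1

Derivation:
Gen 0: 110111111
Gen 1 (rule 18): 000000000
Gen 2 (rule 54): 000000000
Gen 3 (rule 18): 000000000
Gen 4 (rule 54): 000000000
Gen 5 (rule 18): 000000000
Gen 6 (rule 54): 000000000
Gen 7 (rule 18): 000000000
Gen 8 (rule 54): 000000000
Gen 9 (rule 18): 000000000
Gen 10 (rule 54): 000000000
Gen 11 (rule 18): 000000000
Gen 12 (rule 54): 000000000
Gen 13 (rule 18): 000000000
Gen 14 (rule 54): 000000000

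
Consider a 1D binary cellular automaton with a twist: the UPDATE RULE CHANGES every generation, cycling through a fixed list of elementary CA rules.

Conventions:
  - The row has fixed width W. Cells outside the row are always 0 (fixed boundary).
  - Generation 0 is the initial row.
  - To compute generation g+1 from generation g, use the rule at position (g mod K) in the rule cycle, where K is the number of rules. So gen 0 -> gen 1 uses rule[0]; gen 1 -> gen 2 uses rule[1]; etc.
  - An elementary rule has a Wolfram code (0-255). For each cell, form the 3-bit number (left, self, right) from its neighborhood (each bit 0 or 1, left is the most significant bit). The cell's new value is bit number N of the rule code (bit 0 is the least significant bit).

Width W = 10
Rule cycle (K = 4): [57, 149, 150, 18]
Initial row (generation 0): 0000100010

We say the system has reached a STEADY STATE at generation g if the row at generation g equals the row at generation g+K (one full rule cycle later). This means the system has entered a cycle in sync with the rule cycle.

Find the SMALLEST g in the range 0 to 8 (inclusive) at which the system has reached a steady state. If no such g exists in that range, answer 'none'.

Answer: 4

Derivation:
Gen 0: 0000100010
Gen 1 (rule 57): 1110011001
Gen 2 (rule 149): 0101000101
Gen 3 (rule 150): 1101101101
Gen 4 (rule 18): 0000000000
Gen 5 (rule 57): 1111111111
Gen 6 (rule 149): 0111111110
Gen 7 (rule 150): 1011111101
Gen 8 (rule 18): 0000000000
Gen 9 (rule 57): 1111111111
Gen 10 (rule 149): 0111111110
Gen 11 (rule 150): 1011111101
Gen 12 (rule 18): 0000000000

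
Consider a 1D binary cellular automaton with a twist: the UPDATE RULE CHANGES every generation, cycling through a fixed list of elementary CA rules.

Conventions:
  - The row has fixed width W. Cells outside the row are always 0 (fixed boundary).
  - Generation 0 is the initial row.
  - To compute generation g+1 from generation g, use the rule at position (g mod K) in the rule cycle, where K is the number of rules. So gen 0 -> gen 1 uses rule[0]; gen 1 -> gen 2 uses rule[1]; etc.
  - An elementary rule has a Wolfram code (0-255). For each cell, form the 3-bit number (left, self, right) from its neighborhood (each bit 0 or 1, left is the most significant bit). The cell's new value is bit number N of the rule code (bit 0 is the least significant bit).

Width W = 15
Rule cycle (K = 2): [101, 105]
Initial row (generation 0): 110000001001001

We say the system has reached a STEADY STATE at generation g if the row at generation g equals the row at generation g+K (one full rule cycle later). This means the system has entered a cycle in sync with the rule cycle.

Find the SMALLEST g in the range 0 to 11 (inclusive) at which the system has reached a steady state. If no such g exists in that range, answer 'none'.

Gen 0: 110000001001001
Gen 1 (rule 101): 010111101001001
Gen 2 (rule 105): 001100110000000
Gen 3 (rule 101): 100100010111111
Gen 4 (rule 105): 000001001100001
Gen 5 (rule 101): 111101000101101
Gen 6 (rule 105): 100110010011110
Gen 7 (rule 101): 100010010000010
Gen 8 (rule 105): 001000000111000
Gen 9 (rule 101): 101011110001011
Gen 10 (rule 105): 010110010100111
Gen 11 (rule 101): 011010011100001
Gen 12 (rule 105): 011100010101100
Gen 13 (rule 101): 000101011110101

Answer: none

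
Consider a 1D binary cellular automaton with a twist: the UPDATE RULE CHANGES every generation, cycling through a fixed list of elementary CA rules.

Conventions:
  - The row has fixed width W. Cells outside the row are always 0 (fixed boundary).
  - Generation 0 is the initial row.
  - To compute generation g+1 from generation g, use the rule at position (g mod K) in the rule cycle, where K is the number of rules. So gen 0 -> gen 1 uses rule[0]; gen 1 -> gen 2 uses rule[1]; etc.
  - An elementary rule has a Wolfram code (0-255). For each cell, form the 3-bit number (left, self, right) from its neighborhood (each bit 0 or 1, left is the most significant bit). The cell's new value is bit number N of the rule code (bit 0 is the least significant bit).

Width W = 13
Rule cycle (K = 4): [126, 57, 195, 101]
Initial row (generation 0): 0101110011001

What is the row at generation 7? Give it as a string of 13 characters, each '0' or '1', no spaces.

Gen 0: 0101110011001
Gen 1 (rule 126): 1111011111111
Gen 2 (rule 57): 1000110000000
Gen 3 (rule 195): 0011010111111
Gen 4 (rule 101): 1001111000001
Gen 5 (rule 126): 1111001100011
Gen 6 (rule 57): 1000101011010
Gen 7 (rule 195): 0011000001000

Answer: 0011000001000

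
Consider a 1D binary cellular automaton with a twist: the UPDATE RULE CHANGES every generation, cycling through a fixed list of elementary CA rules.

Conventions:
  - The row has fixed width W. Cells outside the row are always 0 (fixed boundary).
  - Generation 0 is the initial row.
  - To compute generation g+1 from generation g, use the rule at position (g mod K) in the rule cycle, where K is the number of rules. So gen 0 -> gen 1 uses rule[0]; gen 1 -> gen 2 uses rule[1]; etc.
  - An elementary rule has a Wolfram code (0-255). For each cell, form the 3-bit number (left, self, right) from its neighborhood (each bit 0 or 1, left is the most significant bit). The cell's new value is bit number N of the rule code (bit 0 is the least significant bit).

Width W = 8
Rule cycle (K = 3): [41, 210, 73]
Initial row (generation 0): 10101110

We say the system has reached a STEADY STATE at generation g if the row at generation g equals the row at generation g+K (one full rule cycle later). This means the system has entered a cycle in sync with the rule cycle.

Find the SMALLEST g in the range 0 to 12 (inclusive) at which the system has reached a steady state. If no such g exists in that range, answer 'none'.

Gen 0: 10101110
Gen 1 (rule 41): 01011000
Gen 2 (rule 210): 10001100
Gen 3 (rule 73): 00101101
Gen 4 (rule 41): 10011010
Gen 5 (rule 210): 01101001
Gen 6 (rule 73): 01100000
Gen 7 (rule 41): 01001111
Gen 8 (rule 210): 10110111
Gen 9 (rule 73): 00110101
Gen 10 (rule 41): 10101010
Gen 11 (rule 210): 00000001
Gen 12 (rule 73): 11111100
Gen 13 (rule 41): 10000001
Gen 14 (rule 210): 01000010
Gen 15 (rule 73): 00011000

Answer: none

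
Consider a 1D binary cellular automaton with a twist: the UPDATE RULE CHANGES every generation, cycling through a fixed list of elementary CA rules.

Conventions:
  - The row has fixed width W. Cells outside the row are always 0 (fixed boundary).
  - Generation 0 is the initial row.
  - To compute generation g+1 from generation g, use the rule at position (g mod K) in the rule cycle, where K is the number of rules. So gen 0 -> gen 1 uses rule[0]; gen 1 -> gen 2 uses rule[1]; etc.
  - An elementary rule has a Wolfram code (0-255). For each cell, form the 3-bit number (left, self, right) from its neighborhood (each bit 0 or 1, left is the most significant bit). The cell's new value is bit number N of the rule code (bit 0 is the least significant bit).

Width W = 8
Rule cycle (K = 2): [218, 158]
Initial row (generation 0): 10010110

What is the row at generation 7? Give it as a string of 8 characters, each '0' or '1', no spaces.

Answer: 11111111

Derivation:
Gen 0: 10010110
Gen 1 (rule 218): 01100111
Gen 2 (rule 158): 11011110
Gen 3 (rule 218): 11011111
Gen 4 (rule 158): 10011110
Gen 5 (rule 218): 01111111
Gen 6 (rule 158): 11111110
Gen 7 (rule 218): 11111111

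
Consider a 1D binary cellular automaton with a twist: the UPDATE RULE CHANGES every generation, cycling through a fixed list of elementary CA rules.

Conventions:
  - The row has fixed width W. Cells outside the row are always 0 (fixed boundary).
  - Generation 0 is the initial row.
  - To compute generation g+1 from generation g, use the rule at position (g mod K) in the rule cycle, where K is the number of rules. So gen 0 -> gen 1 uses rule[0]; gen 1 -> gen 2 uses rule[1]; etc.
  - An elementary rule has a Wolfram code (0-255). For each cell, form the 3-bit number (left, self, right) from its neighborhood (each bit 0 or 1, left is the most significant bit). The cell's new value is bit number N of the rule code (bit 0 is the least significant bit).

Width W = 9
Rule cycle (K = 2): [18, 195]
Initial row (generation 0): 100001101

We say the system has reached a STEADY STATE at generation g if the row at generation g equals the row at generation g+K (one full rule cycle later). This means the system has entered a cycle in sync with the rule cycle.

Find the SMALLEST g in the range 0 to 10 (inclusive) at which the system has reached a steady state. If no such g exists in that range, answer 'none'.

Answer: 7

Derivation:
Gen 0: 100001101
Gen 1 (rule 18): 010010000
Gen 2 (rule 195): 100100111
Gen 3 (rule 18): 011011000
Gen 4 (rule 195): 101001011
Gen 5 (rule 18): 000110000
Gen 6 (rule 195): 111010111
Gen 7 (rule 18): 000000000
Gen 8 (rule 195): 111111111
Gen 9 (rule 18): 000000000
Gen 10 (rule 195): 111111111
Gen 11 (rule 18): 000000000
Gen 12 (rule 195): 111111111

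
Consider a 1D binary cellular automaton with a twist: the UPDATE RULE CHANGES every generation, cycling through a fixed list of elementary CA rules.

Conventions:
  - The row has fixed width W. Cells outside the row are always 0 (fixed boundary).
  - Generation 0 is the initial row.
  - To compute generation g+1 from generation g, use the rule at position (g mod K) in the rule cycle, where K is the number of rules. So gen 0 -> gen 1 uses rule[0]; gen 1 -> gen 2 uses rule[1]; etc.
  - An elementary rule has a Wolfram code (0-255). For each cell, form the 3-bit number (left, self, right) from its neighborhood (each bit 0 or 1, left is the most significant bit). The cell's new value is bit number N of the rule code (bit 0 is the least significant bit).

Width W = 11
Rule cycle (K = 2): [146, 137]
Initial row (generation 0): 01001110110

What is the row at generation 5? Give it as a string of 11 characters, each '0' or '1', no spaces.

Gen 0: 01001110110
Gen 1 (rule 146): 10110100001
Gen 2 (rule 137): 00100001100
Gen 3 (rule 146): 01010010010
Gen 4 (rule 137): 00000000000
Gen 5 (rule 146): 00000000000

Answer: 00000000000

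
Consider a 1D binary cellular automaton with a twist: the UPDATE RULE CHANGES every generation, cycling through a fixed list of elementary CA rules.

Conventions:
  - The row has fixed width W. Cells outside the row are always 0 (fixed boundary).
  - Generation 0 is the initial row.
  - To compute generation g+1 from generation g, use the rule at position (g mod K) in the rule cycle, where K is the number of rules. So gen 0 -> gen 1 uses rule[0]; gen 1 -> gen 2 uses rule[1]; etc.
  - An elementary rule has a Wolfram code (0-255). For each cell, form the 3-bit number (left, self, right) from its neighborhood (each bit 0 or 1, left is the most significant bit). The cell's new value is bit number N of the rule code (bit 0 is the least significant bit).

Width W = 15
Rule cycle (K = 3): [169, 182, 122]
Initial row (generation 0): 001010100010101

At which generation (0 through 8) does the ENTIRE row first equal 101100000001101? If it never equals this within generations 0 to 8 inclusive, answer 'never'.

Gen 0: 001010100010101
Gen 1 (rule 169): 100101001001010
Gen 2 (rule 182): 111111111111111
Gen 3 (rule 122): 100000000000001
Gen 4 (rule 169): 001111111111100
Gen 5 (rule 182): 010111111111010
Gen 6 (rule 122): 101100000001101
Gen 7 (rule 169): 011001111101010
Gen 8 (rule 182): 100110111011111

Answer: 6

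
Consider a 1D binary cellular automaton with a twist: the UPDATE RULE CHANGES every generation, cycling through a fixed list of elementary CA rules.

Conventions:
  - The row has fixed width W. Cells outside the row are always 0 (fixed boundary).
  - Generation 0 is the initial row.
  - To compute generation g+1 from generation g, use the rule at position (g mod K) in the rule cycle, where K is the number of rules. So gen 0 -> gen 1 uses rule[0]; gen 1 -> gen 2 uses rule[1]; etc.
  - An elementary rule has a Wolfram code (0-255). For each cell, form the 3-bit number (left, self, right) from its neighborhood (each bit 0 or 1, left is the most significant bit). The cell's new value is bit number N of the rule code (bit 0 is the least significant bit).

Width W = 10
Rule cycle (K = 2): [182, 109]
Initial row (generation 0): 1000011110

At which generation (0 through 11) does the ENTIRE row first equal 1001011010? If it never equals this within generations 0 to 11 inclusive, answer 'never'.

Gen 0: 1000011110
Gen 1 (rule 182): 1100101101
Gen 2 (rule 109): 1100111111
Gen 3 (rule 182): 0011011110
Gen 4 (rule 109): 1011110010
Gen 5 (rule 182): 1101101111
Gen 6 (rule 109): 1111111001
Gen 7 (rule 182): 0111110111
Gen 8 (rule 109): 0100011101
Gen 9 (rule 182): 1110101011
Gen 10 (rule 109): 1011111111
Gen 11 (rule 182): 1101111110

Answer: never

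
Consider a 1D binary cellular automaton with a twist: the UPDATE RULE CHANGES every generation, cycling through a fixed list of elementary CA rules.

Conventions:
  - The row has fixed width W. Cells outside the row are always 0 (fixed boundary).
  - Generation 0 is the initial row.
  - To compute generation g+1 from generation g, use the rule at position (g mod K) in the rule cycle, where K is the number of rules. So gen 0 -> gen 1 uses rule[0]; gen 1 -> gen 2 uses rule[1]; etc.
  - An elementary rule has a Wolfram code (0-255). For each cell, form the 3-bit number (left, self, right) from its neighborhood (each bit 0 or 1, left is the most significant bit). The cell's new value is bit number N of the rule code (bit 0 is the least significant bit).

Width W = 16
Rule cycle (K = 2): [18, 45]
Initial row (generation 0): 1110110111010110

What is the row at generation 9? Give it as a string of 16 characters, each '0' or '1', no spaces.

Answer: 0000000000000000

Derivation:
Gen 0: 1110110111010110
Gen 1 (rule 18): 0000000000000001
Gen 2 (rule 45): 1111111111111101
Gen 3 (rule 18): 0000000000000000
Gen 4 (rule 45): 1111111111111111
Gen 5 (rule 18): 0000000000000000
Gen 6 (rule 45): 1111111111111111
Gen 7 (rule 18): 0000000000000000
Gen 8 (rule 45): 1111111111111111
Gen 9 (rule 18): 0000000000000000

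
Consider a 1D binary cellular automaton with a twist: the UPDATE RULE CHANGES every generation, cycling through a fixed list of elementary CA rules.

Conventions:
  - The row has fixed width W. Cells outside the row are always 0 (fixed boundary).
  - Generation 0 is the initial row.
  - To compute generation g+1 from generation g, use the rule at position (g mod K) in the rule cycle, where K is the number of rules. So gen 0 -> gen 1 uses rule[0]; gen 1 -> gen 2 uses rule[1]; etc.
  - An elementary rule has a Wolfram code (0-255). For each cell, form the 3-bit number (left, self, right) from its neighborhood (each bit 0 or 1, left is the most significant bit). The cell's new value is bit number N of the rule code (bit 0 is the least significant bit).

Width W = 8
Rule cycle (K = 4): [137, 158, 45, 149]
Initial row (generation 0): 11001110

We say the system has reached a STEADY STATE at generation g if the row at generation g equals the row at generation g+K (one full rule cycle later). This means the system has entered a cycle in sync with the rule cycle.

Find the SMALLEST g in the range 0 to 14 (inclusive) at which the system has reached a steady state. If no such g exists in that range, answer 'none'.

Answer: none

Derivation:
Gen 0: 11001110
Gen 1 (rule 137): 10001100
Gen 2 (rule 158): 11011010
Gen 3 (rule 45): 10110110
Gen 4 (rule 149): 10000001
Gen 5 (rule 137): 00111100
Gen 6 (rule 158): 01111010
Gen 7 (rule 45): 01000110
Gen 8 (rule 149): 01110001
Gen 9 (rule 137): 01100100
Gen 10 (rule 158): 11011110
Gen 11 (rule 45): 10110000
Gen 12 (rule 149): 10001111
Gen 13 (rule 137): 00101110
Gen 14 (rule 158): 01101101
Gen 15 (rule 45): 01011011
Gen 16 (rule 149): 01000000
Gen 17 (rule 137): 00011111
Gen 18 (rule 158): 00111110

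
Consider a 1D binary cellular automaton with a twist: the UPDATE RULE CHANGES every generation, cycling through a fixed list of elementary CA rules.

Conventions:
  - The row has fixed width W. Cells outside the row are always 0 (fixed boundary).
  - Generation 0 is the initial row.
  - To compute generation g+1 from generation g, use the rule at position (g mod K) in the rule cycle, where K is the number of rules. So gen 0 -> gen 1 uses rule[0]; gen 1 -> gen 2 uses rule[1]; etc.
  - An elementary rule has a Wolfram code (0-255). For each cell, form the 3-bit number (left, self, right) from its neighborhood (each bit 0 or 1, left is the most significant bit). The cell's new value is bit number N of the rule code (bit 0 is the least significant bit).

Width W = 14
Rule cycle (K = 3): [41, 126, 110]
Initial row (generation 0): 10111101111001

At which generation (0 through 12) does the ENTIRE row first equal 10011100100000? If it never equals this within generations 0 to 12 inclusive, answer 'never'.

Answer: 3

Derivation:
Gen 0: 10111101111001
Gen 1 (rule 41): 01100011000000
Gen 2 (rule 126): 11110111100000
Gen 3 (rule 110): 10011100100000
Gen 4 (rule 41): 00010000001111
Gen 5 (rule 126): 00111000011001
Gen 6 (rule 110): 01101000111011
Gen 7 (rule 41): 01010010100110
Gen 8 (rule 126): 11111111111111
Gen 9 (rule 110): 10000000000001
Gen 10 (rule 41): 00111111111100
Gen 11 (rule 126): 01100000000110
Gen 12 (rule 110): 11100000001110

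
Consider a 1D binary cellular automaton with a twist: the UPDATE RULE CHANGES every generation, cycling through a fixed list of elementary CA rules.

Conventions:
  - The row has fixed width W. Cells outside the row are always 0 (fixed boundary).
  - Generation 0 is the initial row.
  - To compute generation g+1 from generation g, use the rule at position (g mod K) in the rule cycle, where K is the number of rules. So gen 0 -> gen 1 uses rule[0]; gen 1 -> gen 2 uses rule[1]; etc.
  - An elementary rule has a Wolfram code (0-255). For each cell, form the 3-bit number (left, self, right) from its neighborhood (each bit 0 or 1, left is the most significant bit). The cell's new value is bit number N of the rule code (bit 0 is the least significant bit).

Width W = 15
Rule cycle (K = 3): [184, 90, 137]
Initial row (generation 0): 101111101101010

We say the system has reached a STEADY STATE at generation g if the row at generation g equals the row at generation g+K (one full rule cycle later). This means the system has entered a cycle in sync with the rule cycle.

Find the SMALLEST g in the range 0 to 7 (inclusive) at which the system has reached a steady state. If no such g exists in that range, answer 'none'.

Gen 0: 101111101101010
Gen 1 (rule 184): 011111011010101
Gen 2 (rule 90): 110001011000000
Gen 3 (rule 137): 100100010011111
Gen 4 (rule 184): 010010001011110
Gen 5 (rule 90): 101101010010011
Gen 6 (rule 137): 001000000000010
Gen 7 (rule 184): 000100000000001
Gen 8 (rule 90): 001010000000010
Gen 9 (rule 137): 100000111111000
Gen 10 (rule 184): 010000111110100

Answer: none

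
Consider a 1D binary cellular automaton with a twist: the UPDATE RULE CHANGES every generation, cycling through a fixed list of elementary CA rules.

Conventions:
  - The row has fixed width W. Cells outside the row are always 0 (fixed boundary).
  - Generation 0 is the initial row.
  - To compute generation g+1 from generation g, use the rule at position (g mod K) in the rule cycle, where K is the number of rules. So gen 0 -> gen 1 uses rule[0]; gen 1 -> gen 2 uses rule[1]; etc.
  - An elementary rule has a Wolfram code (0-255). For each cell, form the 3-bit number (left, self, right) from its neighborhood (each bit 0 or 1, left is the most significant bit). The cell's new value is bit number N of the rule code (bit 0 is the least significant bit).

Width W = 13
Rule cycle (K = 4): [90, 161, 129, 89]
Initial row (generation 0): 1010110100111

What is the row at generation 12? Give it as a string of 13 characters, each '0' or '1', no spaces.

Gen 0: 1010110100111
Gen 1 (rule 90): 0000110011101
Gen 2 (rule 161): 1110000001010
Gen 3 (rule 129): 0100111100000
Gen 4 (rule 89): 0010100111111
Gen 5 (rule 90): 0100011100001
Gen 6 (rule 161): 0001001001100
Gen 7 (rule 129): 1100000000001
Gen 8 (rule 89): 1111111111100
Gen 9 (rule 90): 1000000000110
Gen 10 (rule 161): 0011111110000
Gen 11 (rule 129): 1001111100111
Gen 12 (rule 89): 0101000110101

Answer: 0101000110101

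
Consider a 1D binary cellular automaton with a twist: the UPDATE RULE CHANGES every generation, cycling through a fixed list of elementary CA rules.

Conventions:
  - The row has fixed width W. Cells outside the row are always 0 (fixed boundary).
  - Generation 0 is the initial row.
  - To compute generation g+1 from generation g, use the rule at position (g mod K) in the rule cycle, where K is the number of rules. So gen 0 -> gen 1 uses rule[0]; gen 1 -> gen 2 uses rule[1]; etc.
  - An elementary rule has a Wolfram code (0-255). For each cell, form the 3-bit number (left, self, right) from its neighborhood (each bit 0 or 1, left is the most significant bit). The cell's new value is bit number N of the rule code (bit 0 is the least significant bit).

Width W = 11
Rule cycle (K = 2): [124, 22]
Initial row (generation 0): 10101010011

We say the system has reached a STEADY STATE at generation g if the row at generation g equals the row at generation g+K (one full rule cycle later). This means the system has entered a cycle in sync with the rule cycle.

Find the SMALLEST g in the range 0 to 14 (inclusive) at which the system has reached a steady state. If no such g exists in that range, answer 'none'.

Answer: 2

Derivation:
Gen 0: 10101010011
Gen 1 (rule 124): 11111111011
Gen 2 (rule 22): 00000000000
Gen 3 (rule 124): 00000000000
Gen 4 (rule 22): 00000000000
Gen 5 (rule 124): 00000000000
Gen 6 (rule 22): 00000000000
Gen 7 (rule 124): 00000000000
Gen 8 (rule 22): 00000000000
Gen 9 (rule 124): 00000000000
Gen 10 (rule 22): 00000000000
Gen 11 (rule 124): 00000000000
Gen 12 (rule 22): 00000000000
Gen 13 (rule 124): 00000000000
Gen 14 (rule 22): 00000000000
Gen 15 (rule 124): 00000000000
Gen 16 (rule 22): 00000000000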